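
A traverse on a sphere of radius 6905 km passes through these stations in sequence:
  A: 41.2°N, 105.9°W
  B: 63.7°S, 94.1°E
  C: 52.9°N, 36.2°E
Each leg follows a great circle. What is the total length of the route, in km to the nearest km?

Leg A→B: central angle 2.6993 rad, distance 18638.7 km.
Leg B→C: central angle 2.1810 rad, distance 15059.5 km.
Total: 18638.7 + 15059.5 ≈ 33698 km.

33698 km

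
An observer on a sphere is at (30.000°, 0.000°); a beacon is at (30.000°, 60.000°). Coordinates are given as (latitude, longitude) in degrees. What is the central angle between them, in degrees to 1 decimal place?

With latitudes φ₁ = 30.000°, φ₂ = 30.000° and longitude difference Δλ = 60.000°:
Haversine: a = sin²(Δφ/2) + cos φ₁ cos φ₂ sin²(Δλ/2) = 0.0000 + (0.8660)(0.8660)(0.2500) = 0.18750.
Central angle c = 2·arcsin(√a) = 0.89566 rad.
So the angular separation is 51.3°.

51.3°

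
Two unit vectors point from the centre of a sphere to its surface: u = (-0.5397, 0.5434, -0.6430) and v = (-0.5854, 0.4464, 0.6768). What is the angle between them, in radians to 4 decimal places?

1.4472 rad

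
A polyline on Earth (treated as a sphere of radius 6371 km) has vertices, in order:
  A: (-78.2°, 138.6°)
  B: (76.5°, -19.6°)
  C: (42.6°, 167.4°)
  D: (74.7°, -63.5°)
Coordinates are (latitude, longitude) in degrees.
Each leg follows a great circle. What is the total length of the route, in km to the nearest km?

Leg A→B: central angle 3.0538 rad, distance 19455.6 km.
Leg B→C: central angle 1.0614 rad, distance 6762.4 km.
Leg C→D: central angle 1.0117 rad, distance 6445.8 km.
Total: 19455.6 + 6762.4 + 6445.8 ≈ 32664 km.

32664 km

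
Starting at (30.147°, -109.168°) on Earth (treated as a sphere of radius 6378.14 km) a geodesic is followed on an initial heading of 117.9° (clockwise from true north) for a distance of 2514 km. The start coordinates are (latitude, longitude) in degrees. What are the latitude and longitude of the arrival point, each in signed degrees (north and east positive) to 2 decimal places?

17.96°, -88.27°

Angular distance δ = d/R = 2514/6378.14 = 0.39416 rad; initial bearing θ = 2.0577 rad.
sin φ₂ = sin φ₁ cos δ + cos φ₁ sin δ cos θ = (0.5022)(0.9233) + (0.8647)(0.3840)(-0.4679) = 0.3083, so φ₂ = 17.96°.
Δλ = atan2(sin θ sin δ cos φ₁, cos δ − sin φ₁ sin φ₂) = atan2(0.2935, 0.7685) = 20.902°.
λ₂ = -109.168° + 20.902° = -88.27°.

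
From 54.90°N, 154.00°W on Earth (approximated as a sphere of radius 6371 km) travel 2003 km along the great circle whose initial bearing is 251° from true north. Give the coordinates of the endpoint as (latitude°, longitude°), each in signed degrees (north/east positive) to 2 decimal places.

Angular distance δ = d/R = 2003/6371 = 0.31439 rad; initial bearing θ = 4.3808 rad.
sin φ₂ = sin φ₁ cos δ + cos φ₁ sin δ cos θ = (0.8181)(0.9510) + (0.5750)(0.3092)(-0.3256) = 0.7202, so φ₂ = 46.07°.
Δλ = atan2(sin θ sin δ cos φ₁, cos δ − sin φ₁ sin φ₂) = atan2(-0.1681, 0.3618) = -24.925°.
λ₂ = -154.000° − 24.925° = -178.92°.

46.07°, -178.92°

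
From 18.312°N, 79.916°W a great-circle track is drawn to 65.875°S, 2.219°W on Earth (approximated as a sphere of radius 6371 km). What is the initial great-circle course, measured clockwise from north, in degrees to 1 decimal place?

155.9°

Δλ = 77.697° = 1.3561 rad.
y = sin Δλ · cos φ₂ = (0.9770)(0.4087) = 0.3993
x = cos φ₁ sin φ₂ − sin φ₁ cos φ₂ cos Δλ = (0.9494)(-0.9127) − (0.3142)(0.4087)(0.2131) = -0.8938
θ = atan2(y, x) = 155.93°, so the bearing is 155.9°.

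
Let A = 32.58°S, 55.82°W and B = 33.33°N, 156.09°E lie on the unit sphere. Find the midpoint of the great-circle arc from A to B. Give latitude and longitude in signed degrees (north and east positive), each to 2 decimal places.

1.36°, -129.01°

Central angle δ = 2.6759 rad. Interpolating on the sphere with fraction f = 0.5:
P = [sin((1−f)δ)·A + sin(fδ)·B] / sin δ = 2.1670·A + 2.1670·B in Cartesian coordinates,
giving P = (-0.6293, -0.7768, 0.0238), i.e. latitude 1.36°, longitude -129.01°.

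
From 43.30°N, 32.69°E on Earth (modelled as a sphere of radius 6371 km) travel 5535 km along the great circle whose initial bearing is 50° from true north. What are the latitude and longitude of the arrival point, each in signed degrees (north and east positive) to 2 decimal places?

53.14°, 109.85°

Angular distance δ = d/R = 5535/6371 = 0.86878 rad; initial bearing θ = 0.8727 rad.
sin φ₂ = sin φ₁ cos δ + cos φ₁ sin δ cos θ = (0.6858)(0.6458) + (0.7278)(0.7635)(0.6428) = 0.8001, so φ₂ = 53.14°.
Δλ = atan2(sin θ sin δ cos φ₁, cos δ − sin φ₁ sin φ₂) = atan2(0.4257, 0.0971) = 77.155°.
λ₂ = 32.690° + 77.155° = 109.85°.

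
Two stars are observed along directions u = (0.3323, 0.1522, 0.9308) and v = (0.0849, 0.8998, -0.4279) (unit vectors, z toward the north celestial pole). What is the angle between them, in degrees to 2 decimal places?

103.48°

u·v = -0.2331; |u| = 1.0000, |v| = 1.0000.
cos θ = (u·v)/(|u||v|) = -0.2331, so θ = 103.48°.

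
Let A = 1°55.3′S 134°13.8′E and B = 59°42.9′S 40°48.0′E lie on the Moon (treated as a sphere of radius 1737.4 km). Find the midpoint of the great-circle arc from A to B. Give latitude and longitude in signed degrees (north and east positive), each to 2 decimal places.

The central angle between A and B is δ = 1.5720 rad.
With f = 0.5, the slerp weights are sin((1−f)δ)/sin δ = 0.7075 and sin(fδ)/sin δ = 0.7075.
Weighted sum of the unit vectors: (0.7075)·(-0.6971,0.7161,-0.0335) + (0.7075)·(0.3818,0.3295,-0.8635) = (-0.2232, 0.7398, -0.6347).
Converting back: φ = atan2(z, √(x²+y²)) = -39.40°, λ = atan2(y, x) = 106.78°.

-39.40°, 106.78°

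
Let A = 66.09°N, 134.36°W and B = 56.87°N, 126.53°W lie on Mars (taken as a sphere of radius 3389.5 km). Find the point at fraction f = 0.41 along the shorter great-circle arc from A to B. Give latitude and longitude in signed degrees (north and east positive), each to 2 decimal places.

Central angle δ = 0.1733 rad. Interpolating on the sphere with fraction f = 0.41:
P = [sin((1−f)δ)·A + sin(fδ)·B] / sin δ = 0.5919·A + 0.4117·B in Cartesian coordinates,
giving P = (-0.3017, -0.3523, 0.8859), i.e. latitude 62.36°, longitude -130.57°.

62.36°, -130.57°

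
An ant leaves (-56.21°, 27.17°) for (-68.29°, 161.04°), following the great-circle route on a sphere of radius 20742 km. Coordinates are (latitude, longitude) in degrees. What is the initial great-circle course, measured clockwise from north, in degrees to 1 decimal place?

159.9°

Δλ = 133.870° = 2.3365 rad.
y = sin Δλ · cos φ₂ = (0.7209)(0.3699) = 0.2667
x = cos φ₁ sin φ₂ − sin φ₁ cos φ₂ cos Δλ = (0.5562)(-0.9291) − (-0.8311)(0.3699)(-0.6930) = -0.7298
θ = atan2(y, x) = 159.93°, so the bearing is 159.9°.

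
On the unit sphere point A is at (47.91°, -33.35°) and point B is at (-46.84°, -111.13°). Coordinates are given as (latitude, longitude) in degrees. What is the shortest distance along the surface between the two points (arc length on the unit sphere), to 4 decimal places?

In radians: φ₁ = 0.8362, φ₂ = -0.8175, Δλ = -77.780° = -1.3575 rad.
cos c = sin φ₁ sin φ₂ + cos φ₁ cos φ₂ cos Δλ = (0.7421)(-0.7294) + (0.6703)(0.6840)(0.2117) = -0.44427,
so c = arccos(-0.44427) = 2.03115 rad.
On the unit sphere the arc length equals the central angle: 2.0312.

2.0312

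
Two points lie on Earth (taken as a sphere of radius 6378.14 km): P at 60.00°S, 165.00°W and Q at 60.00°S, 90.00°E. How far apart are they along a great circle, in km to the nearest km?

In radians: φ₁ = -1.0472, φ₂ = -1.0472, Δλ = -105.000° = -1.8326 rad.
Haversine: a = sin²(Δφ/2) + cos φ₁ cos φ₂ sin²(Δλ/2) = 0.0000 + (0.5000)(0.5000)(0.6294) = 0.15735.
Central angle c = 2·arcsin(√a) = 0.81579 rad.
Distance = R·c = 6378.14 × 0.8158 ≈ 5203 km.

5203 km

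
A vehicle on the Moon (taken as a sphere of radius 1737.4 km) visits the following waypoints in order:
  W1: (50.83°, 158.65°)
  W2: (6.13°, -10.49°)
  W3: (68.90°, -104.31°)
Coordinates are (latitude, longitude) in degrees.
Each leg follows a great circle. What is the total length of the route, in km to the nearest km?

6305 km

Leg W1→W2: central angle 2.1341 rad, distance 3707.8 km.
Leg W2→W3: central angle 1.4949 rad, distance 2597.3 km.
Total: 3707.8 + 2597.3 ≈ 6305 km.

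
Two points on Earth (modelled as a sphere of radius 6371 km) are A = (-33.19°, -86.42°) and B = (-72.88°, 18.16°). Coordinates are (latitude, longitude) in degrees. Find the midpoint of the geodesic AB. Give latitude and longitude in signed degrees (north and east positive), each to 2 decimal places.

-61.56°, -65.94°

The central angle between A and B is δ = 1.0915 rad.
With f = 0.5, the slerp weights are sin((1−f)δ)/sin δ = 0.5850 and sin(fδ)/sin δ = 0.5850.
Weighted sum of the unit vectors: (0.5850)·(0.0523,-0.8352,-0.5474) + (0.5850)·(0.2797,0.0917,-0.9557) = (0.1942, -0.4349, -0.8793).
Converting back: φ = atan2(z, √(x²+y²)) = -61.56°, λ = atan2(y, x) = -65.94°.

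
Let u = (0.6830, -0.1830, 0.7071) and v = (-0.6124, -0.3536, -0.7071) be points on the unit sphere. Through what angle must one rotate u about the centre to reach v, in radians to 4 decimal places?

u·v = -0.8536; |u| = 1.0000, |v| = 1.0000.
cos θ = (u·v)/(|u||v|) = -0.8535, so θ = 2.5935 rad.

2.5935 rad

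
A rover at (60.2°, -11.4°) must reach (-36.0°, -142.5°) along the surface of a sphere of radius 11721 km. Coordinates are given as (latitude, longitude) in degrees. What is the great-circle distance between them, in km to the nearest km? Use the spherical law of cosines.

28793 km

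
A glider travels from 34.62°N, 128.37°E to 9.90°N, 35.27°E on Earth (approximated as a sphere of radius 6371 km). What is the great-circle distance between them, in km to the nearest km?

With latitudes φ₁ = 34.620°, φ₂ = 9.900° and longitude difference Δλ = -93.100°:
Haversine: a = sin²(Δφ/2) + cos φ₁ cos φ₂ sin²(Δλ/2) = 0.0458 + (0.8229)(0.9851)(0.5270) = 0.47308.
Central angle c = 2·arcsin(√a) = 1.51693 rad.
Distance = R·c = 6371 × 1.5169 ≈ 9664 km.

9664 km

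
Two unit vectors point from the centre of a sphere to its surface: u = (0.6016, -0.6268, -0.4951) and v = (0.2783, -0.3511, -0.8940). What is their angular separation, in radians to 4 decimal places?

u·v = 0.8301; |u| = 1.0000, |v| = 1.0000.
cos θ = (u·v)/(|u||v|) = 0.8302, so θ = 0.5914 rad.

0.5914 rad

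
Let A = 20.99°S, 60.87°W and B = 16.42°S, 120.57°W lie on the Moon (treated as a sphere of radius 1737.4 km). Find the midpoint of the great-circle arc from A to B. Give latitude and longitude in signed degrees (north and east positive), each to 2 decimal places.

-21.32°, -91.16°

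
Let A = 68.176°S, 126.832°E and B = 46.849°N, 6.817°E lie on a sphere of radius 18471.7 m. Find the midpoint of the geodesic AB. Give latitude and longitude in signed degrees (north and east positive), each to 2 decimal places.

Central angle δ = 2.5055 rad. Interpolating on the sphere with fraction f = 0.5:
P = [sin((1−f)δ)·A + sin(fδ)·B] / sin δ = 1.5990·A + 1.5990·B in Cartesian coordinates,
giving P = (0.7295, 0.6056, -0.3178), i.e. latitude -18.53°, longitude 39.70°.

-18.53°, 39.70°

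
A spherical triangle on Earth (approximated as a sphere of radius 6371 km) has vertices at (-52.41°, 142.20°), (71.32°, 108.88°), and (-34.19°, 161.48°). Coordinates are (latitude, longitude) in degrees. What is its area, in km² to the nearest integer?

Side lengths (central angles): a = 1.9513, b = 0.3987, c = 2.1986 rad; semiperimeter s = 2.2743.
By l'Huilier's theorem, tan(E/4) = √[tan(s/2) tan((s−a)/2) tan((s−b)/2) tan((s−c)/2)], giving spherical excess E = 0.5358 rad.
Area = E·R² = 0.5358 × (6371)² ≈ 21749603 km².

21749603 km²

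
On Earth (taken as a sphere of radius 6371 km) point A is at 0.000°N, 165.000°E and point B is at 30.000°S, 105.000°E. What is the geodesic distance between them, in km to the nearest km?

7154 km

Let φ₁ = 0.0000 rad, φ₂ = -0.5236 rad, and Δλ = -1.0472 rad.
cos c = sin φ₁ sin φ₂ + cos φ₁ cos φ₂ cos Δλ = (0.0000)(-0.5000) + (1.0000)(0.8660)(0.5000) = 0.43301,
so c = arccos(0.43301) = 1.12296 rad.
Distance = R·c = 6371 × 1.1230 ≈ 7154 km.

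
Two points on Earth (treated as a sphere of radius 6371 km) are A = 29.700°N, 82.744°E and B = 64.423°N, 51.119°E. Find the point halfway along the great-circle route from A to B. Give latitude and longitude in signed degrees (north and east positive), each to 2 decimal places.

48.03°, 72.37°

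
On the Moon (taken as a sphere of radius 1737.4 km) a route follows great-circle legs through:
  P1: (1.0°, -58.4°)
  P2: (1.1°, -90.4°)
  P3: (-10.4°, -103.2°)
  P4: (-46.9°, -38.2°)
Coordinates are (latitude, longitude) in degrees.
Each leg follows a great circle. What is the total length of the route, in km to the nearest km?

Leg P1→P2: central angle 0.5584 rad, distance 970.2 km.
Leg P2→P3: central angle 0.2995 rad, distance 520.3 km.
Leg P3→P4: central angle 1.1419 rad, distance 1984.0 km.
Total: 970.2 + 520.3 + 1984.0 ≈ 3475 km.

3475 km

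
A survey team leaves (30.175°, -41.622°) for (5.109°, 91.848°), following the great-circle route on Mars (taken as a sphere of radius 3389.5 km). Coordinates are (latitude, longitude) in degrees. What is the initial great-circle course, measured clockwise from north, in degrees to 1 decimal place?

59.8°

Δλ = 133.470° = 2.3295 rad.
y = sin Δλ · cos φ₂ = (0.7257)(0.9960) = 0.7229
x = cos φ₁ sin φ₂ − sin φ₁ cos φ₂ cos Δλ = (0.8645)(0.0891) − (0.5026)(0.9960)(-0.6880) = 0.4214
θ = atan2(y, x) = 59.76°, so the bearing is 59.8°.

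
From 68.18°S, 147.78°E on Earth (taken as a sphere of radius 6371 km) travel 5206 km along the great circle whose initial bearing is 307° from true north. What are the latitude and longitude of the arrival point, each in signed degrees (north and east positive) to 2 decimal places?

-28.18°, 106.43°

Angular distance δ = d/R = 5206/6371 = 0.81714 rad; initial bearing θ = 5.3582 rad.
sin φ₂ = sin φ₁ cos δ + cos φ₁ sin δ cos θ = (-0.9284)(0.6843) + (0.3717)(0.7292)(0.6018) = -0.4722, so φ₂ = -28.18°.
Δλ = atan2(sin θ sin δ cos φ₁, cos δ − sin φ₁ sin φ₂) = atan2(-0.2165, 0.2460) = -41.349°.
λ₂ = 147.780° − 41.349° = 106.43°.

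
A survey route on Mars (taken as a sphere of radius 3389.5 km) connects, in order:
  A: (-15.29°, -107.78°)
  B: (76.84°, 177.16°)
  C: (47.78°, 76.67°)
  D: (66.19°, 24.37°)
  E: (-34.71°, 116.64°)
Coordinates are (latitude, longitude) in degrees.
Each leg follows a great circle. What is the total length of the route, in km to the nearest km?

17891 km

Leg A→B: central angle 1.7723 rad, distance 6007.3 km.
Leg B→C: central angle 0.8048 rad, distance 2727.8 km.
Leg C→D: central angle 0.5672 rad, distance 1922.4 km.
Leg D→E: central angle 2.1342 rad, distance 7234.0 km.
Total: 6007.3 + 2727.8 + 1922.4 + 7234.0 ≈ 17891 km.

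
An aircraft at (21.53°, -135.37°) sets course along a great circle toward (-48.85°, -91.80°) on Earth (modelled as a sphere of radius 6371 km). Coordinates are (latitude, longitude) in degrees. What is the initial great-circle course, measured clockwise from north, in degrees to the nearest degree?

153°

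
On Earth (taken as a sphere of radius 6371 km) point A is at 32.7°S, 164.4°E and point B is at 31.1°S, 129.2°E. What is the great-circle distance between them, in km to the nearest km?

3312 km

In radians: φ₁ = -0.5707, φ₂ = -0.5428, Δλ = -35.200° = -0.6144 rad.
cos c = sin φ₁ sin φ₂ + cos φ₁ cos φ₂ cos Δλ = (-0.5402)(-0.5165) + (0.8415)(0.8563)(0.8171) = 0.86785,
so c = arccos(0.86785) = 0.51993 rad.
Distance = R·c = 6371 × 0.5199 ≈ 3312 km.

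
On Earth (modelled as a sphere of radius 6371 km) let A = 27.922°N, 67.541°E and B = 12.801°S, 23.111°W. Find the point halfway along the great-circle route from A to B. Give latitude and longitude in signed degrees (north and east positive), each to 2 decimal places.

10.68°, 19.36°

Central angle δ = 1.6846 rad. Interpolating on the sphere with fraction f = 0.5:
P = [sin((1−f)δ)·A + sin(fδ)·B] / sin δ = 0.7510·A + 0.7510·B in Cartesian coordinates,
giving P = (0.9271, 0.3258, 0.1853), i.e. latitude 10.68°, longitude 19.36°.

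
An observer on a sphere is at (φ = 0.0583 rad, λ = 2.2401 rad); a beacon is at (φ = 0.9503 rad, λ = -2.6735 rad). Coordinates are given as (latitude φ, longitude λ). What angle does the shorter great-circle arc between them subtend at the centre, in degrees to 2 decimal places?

80.59°

Let φ₁ = 0.0583 rad, φ₂ = 0.9503 rad, and Δλ = 1.3696 rad.
Haversine: a = sin²(Δφ/2) + cos φ₁ cos φ₂ sin²(Δλ/2) = 0.1861 + (0.9983)(0.5814)(0.4001) = 0.41829.
Central angle c = 2·arcsin(√a) = 1.40665 rad.
So the angular separation is 80.59°.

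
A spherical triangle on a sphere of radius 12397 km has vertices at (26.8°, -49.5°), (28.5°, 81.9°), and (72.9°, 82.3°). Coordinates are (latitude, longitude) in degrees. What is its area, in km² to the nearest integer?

84448543 km²

Side lengths (central angles): a = 0.7749, b = 1.3119, c = 1.8793 rad; semiperimeter s = 1.9831.
By l'Huilier's theorem, tan(E/4) = √[tan(s/2) tan((s−a)/2) tan((s−b)/2) tan((s−c)/2)], giving spherical excess E = 0.5495 rad.
Area = E·R² = 0.5495 × (12397)² ≈ 84448543 km².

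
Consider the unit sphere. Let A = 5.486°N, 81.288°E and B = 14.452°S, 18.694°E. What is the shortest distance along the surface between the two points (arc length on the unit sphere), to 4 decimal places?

1.1375

With latitudes φ₁ = 5.486°, φ₂ = -14.452° and longitude difference Δλ = -62.594°:
cos c = sin φ₁ sin φ₂ + cos φ₁ cos φ₂ cos Δλ = (0.0956)(-0.2496) + (0.9954)(0.9684)(0.4603) = 0.41983,
so c = arccos(0.41983) = 1.13754 rad.
On the unit sphere the arc length equals the central angle: 1.1375.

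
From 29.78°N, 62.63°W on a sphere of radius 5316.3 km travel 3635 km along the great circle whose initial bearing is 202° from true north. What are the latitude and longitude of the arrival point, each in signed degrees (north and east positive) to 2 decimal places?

Angular distance δ = d/R = 3635/5316.3 = 0.68375 rad; initial bearing θ = 3.5256 rad.
sin φ₂ = sin φ₁ cos δ + cos φ₁ sin δ cos θ = (0.4967)(0.7752) + (0.8679)(0.6317)(-0.9272) = -0.1233, so φ₂ = -7.08°.
Δλ = atan2(sin θ sin δ cos φ₁, cos δ − sin φ₁ sin φ₂) = atan2(-0.2054, 0.8365) = -13.796°.
λ₂ = -62.630° − 13.796° = -76.43°.

-7.08°, -76.43°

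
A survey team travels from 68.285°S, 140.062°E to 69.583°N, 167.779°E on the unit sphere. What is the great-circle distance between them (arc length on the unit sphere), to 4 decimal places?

2.4286

With latitudes φ₁ = -68.285°, φ₂ = 69.583° and longitude difference Δλ = 27.717°:
Haversine: a = sin²(Δφ/2) + cos φ₁ cos φ₂ sin²(Δλ/2) = 0.8708 + (0.3700)(0.3489)(0.0574) = 0.87821.
Central angle c = 2·arcsin(√a) = 2.42861 rad.
On the unit sphere the arc length equals the central angle: 2.4286.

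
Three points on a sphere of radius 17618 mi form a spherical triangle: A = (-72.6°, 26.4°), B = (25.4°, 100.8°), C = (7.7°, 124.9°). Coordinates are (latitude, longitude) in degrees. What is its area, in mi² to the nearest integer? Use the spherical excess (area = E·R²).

193265969 mi²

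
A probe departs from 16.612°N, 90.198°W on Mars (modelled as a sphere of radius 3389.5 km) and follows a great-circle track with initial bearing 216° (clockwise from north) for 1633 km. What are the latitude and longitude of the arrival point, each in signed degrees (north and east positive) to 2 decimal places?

Angular distance δ = d/R = 1633/3389.5 = 0.48178 rad; initial bearing θ = 3.7699 rad.
sin φ₂ = sin φ₁ cos δ + cos φ₁ sin δ cos θ = (0.2859)(0.8862) + (0.9583)(0.4634)(-0.8090) = -0.1059, so φ₂ = -6.08°.
Δλ = atan2(sin θ sin δ cos φ₁, cos δ − sin φ₁ sin φ₂) = atan2(-0.2610, 0.9164) = -15.896°.
λ₂ = -90.198° − 15.896° = -106.09°.

-6.08°, -106.09°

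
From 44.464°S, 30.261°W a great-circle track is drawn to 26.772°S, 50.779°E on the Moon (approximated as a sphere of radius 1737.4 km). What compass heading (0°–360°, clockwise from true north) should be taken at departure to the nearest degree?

104°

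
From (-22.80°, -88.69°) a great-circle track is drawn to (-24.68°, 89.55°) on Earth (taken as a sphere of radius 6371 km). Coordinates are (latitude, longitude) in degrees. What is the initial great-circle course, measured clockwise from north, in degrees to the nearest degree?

Δλ = 178.240° = 3.1109 rad.
y = sin Δλ · cos φ₂ = (0.0307)(0.9087) = 0.0279
x = cos φ₁ sin φ₂ − sin φ₁ cos φ₂ cos Δλ = (0.9219)(-0.4175) − (-0.3875)(0.9087)(-0.9995) = -0.7369
θ = atan2(y, x) = 177.83°, so the bearing is 178°.

178°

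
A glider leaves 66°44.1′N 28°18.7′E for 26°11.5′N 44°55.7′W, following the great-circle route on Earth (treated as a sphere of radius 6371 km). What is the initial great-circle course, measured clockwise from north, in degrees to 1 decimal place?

265.8°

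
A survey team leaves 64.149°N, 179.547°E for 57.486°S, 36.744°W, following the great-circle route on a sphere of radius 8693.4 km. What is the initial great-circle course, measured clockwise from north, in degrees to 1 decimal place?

Δλ = 143.709° = 2.5082 rad.
y = sin Δλ · cos φ₂ = (0.5919)(0.5375) = 0.3181
x = cos φ₁ sin φ₂ − sin φ₁ cos φ₂ cos Δλ = (0.4360)(-0.8433) − (0.8999)(0.5375)(-0.8060) = 0.0222
θ = atan2(y, x) = 86.01°, so the bearing is 86.0°.

86.0°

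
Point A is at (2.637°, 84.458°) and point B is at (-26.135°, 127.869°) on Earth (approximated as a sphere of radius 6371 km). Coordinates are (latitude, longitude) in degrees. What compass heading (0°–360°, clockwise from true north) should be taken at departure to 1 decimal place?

127.3°

With φ₁ = 0.0460, φ₂ = -0.4561, Δλ = 0.7577 rad, the forward-azimuth formula gives
θ = atan2( sin Δλ cos φ₂ , cos φ₁ sin φ₂ − sin φ₁ cos φ₂ cos Δλ ) = atan2(0.6170, -0.4700) = 127.30°.
So the initial bearing is 127.3°.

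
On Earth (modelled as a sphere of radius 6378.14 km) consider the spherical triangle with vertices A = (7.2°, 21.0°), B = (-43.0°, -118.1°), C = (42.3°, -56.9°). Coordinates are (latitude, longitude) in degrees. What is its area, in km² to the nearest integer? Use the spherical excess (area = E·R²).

Side lengths (central angles): a = 1.7705, b = 1.3303, c = 2.2574 rad; semiperimeter s = 2.6791.
By l'Huilier's theorem, tan(E/4) = √[tan(s/2) tan((s−a)/2) tan((s−b)/2) tan((s−c)/2)], giving spherical excess E = 2.1492 rad.
Area = E·R² = 2.1492 × (6378.14)² ≈ 87429527 km².

87429527 km²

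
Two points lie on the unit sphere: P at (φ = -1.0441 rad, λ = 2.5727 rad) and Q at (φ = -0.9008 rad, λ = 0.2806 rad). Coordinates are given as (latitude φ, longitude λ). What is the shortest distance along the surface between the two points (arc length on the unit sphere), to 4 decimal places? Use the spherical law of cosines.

In radians: φ₁ = -1.0441, φ₂ = -0.9008, Δλ = -131.328° = -2.2921 rad.
cos c = sin φ₁ sin φ₂ + cos φ₁ cos φ₂ cos Δλ = (-0.8645)(-0.7838) + (0.5027)(0.6210)(-0.6604) = 0.47146,
so c = arccos(0.47146) = 1.07985 rad.
On the unit sphere the arc length equals the central angle: 1.0799.

1.0799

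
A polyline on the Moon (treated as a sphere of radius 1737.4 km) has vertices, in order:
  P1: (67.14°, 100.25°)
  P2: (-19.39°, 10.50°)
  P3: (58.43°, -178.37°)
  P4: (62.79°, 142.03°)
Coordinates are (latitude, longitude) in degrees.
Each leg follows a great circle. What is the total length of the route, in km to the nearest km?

8118 km

Leg P1→P2: central angle 1.8800 rad, distance 3266.4 km.
Leg P2→P3: central angle 2.4509 rad, distance 4258.2 km.
Leg P3→P4: central angle 0.3418 rad, distance 593.8 km.
Total: 3266.4 + 4258.2 + 593.8 ≈ 8118 km.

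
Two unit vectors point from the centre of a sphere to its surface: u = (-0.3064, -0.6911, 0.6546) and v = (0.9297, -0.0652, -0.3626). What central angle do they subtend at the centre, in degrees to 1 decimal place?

118.5°

u·v = -0.4772; |u| = 1.0000, |v| = 1.0000.
cos θ = (u·v)/(|u||v|) = -0.4771, so θ = 118.5°.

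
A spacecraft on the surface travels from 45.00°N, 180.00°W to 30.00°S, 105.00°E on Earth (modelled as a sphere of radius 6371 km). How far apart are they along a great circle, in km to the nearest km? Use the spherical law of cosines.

11258 km

With latitudes φ₁ = 45.000°, φ₂ = -30.000° and longitude difference Δλ = -75.000°:
cos c = sin φ₁ sin φ₂ + cos φ₁ cos φ₂ cos Δλ = (0.7071)(-0.5000) + (0.7071)(0.8660)(0.2588) = -0.19506,
so c = arccos(-0.19506) = 1.76711 rad.
Distance = R·c = 6371 × 1.7671 ≈ 11258 km.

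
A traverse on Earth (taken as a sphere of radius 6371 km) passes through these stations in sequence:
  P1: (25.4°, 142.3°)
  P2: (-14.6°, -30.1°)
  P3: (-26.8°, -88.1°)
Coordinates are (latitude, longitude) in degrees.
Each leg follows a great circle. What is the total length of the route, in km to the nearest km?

24709 km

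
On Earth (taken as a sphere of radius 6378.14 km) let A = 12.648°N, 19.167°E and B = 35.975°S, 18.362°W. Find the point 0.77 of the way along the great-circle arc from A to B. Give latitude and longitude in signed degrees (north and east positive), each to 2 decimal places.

-25.43°, -7.91°

Central angle δ = 1.0500 rad. Interpolating on the sphere with fraction f = 0.77:
P = [sin((1−f)δ)·A + sin(fδ)·B] / sin δ = 0.2757·A + 0.8338·B in Cartesian coordinates,
giving P = (0.8945, -0.1242, -0.4294), i.e. latitude -25.43°, longitude -7.91°.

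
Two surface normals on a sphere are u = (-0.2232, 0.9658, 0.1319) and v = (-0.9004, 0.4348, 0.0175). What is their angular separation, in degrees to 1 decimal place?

51.5°

u·v = 0.6232; |u| = 1.0000, |v| = 1.0000.
cos θ = (u·v)/(|u||v|) = 0.6232, so θ = 51.5°.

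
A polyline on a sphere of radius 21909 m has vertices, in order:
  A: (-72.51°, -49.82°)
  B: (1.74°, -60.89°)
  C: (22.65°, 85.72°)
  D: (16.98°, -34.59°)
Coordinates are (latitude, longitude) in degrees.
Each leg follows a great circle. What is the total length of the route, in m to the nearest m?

Leg A→B: central angle 1.3017 rad, distance 28519.2 m.
Leg B→C: central angle 2.4318 rad, distance 53278.4 m.
Leg C→D: central angle 1.9103 rad, distance 41852.0 m.
Total: 28519.2 + 53278.4 + 41852.0 ≈ 123650 m.

123650 m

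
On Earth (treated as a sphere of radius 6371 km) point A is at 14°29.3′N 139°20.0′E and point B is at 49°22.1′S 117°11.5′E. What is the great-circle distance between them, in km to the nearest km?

With latitudes φ₁ = 14.488°, φ₂ = -49.368° and longitude difference Δλ = -22.142°:
cos c = sin φ₁ sin φ₂ + cos φ₁ cos φ₂ cos Δλ = (0.2502)(-0.7589) + (0.9682)(0.6512)(0.9263) = 0.39412,
so c = arccos(0.39412) = 1.16568 rad.
Distance = R·c = 6371 × 1.1657 ≈ 7427 km.

7427 km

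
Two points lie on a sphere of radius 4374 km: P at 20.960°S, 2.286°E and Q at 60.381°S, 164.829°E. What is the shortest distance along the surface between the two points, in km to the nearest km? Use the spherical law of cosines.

7438 km

In radians: φ₁ = -0.3658, φ₂ = -1.0538, Δλ = 162.543° = 2.8369 rad.
cos c = sin φ₁ sin φ₂ + cos φ₁ cos φ₂ cos Δλ = (-0.3577)(-0.8693) + (0.9338)(0.4942)(-0.9539) = -0.12930,
so c = arccos(-0.12930) = 1.70046 rad.
Distance = R·c = 4374 × 1.7005 ≈ 7438 km.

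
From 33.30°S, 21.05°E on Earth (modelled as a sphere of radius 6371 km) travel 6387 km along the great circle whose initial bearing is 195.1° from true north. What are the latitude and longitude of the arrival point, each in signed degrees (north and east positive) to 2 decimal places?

-77.32°, -68.15°

Angular distance δ = d/R = 6387/6371 = 1.00251 rad; initial bearing θ = 3.4051 rad.
sin φ₂ = sin φ₁ cos δ + cos φ₁ sin δ cos θ = (-0.5490)(0.5382) + (0.8358)(0.8428)(-0.9655) = -0.9756, so φ₂ = -77.32°.
Δλ = atan2(sin θ sin δ cos φ₁, cos δ − sin φ₁ sin φ₂) = atan2(-0.1835, 0.0026) = -89.200°.
λ₂ = 21.050° − 89.200° = -68.15°.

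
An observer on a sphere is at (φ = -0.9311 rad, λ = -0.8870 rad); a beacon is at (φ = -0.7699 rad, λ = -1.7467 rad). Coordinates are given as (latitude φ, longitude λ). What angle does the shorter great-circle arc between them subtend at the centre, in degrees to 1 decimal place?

33.1°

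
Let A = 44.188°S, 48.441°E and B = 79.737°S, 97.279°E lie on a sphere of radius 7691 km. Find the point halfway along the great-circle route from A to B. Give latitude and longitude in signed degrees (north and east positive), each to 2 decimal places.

-63.31°, 57.57°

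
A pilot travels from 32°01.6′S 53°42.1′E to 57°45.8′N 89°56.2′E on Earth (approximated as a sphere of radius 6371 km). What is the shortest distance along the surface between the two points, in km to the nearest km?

10542 km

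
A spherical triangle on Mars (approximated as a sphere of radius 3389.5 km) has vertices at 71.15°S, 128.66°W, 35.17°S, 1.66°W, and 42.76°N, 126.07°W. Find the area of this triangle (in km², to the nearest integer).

Side lengths (central angles): a = 2.3895, b = 1.9884, c = 1.1743 rad; semiperimeter s = 2.7761.
By l'Huilier's theorem, tan(E/4) = √[tan(s/2) tan((s−a)/2) tan((s−b)/2) tan((s−c)/2)], giving spherical excess E = 2.3717 rad.
Area = E·R² = 2.3717 × (3389.5)² ≈ 27247311 km².

27247311 km²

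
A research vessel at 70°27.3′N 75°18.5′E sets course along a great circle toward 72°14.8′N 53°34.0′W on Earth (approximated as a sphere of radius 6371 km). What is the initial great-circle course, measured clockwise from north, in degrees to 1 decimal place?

334.6°

Δλ = -128.875° = -2.2493 rad.
y = sin Δλ · cos φ₂ = (-0.7785)(0.3049) = -0.2374
x = cos φ₁ sin φ₂ − sin φ₁ cos φ₂ cos Δλ = (0.3345)(0.9524) − (0.9424)(0.3049)(-0.6276) = 0.4990
θ = atan2(y, x) = -25.44°; adding 360° gives 334.6°.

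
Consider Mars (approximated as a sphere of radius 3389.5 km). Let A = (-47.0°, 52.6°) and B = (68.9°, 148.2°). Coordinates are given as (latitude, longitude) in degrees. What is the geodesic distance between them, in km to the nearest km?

7982 km

Let φ₁ = -0.8203 rad, φ₂ = 1.2025 rad, and Δλ = 1.6685 rad.
cos c = sin φ₁ sin φ₂ + cos φ₁ cos φ₂ cos Δλ = (-0.7314)(0.9330) + (0.6820)(0.3600)(-0.0976) = -0.70628,
so c = arccos(-0.70628) = 2.35502 rad.
Distance = R·c = 3389.5 × 2.3550 ≈ 7982 km.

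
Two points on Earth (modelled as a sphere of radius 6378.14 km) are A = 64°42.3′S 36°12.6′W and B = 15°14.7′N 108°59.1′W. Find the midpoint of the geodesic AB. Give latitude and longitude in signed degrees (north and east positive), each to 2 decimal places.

-28.82°, -88.48°

Central angle δ = 1.6867 rad. Interpolating on the sphere with fraction f = 0.5:
P = [sin((1−f)δ)·A + sin(fδ)·B] / sin δ = 0.7519·A + 0.7519·B in Cartesian coordinates,
giving P = (0.0232, -0.8758, -0.4821), i.e. latitude -28.82°, longitude -88.48°.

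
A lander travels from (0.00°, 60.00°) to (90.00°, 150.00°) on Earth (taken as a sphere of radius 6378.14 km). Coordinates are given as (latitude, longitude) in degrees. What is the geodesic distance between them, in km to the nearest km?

10019 km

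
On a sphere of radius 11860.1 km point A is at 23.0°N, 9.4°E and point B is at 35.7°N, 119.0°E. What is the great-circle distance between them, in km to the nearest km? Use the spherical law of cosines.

18900 km

Let φ₁ = 0.4014 rad, φ₂ = 0.6231 rad, and Δλ = 1.9129 rad.
cos c = sin φ₁ sin φ₂ + cos φ₁ cos φ₂ cos Δλ = (0.3907)(0.5835) + (0.9205)(0.8121)(-0.3355) = -0.02275,
so c = arccos(-0.02275) = 1.59355 rad.
Distance = R·c = 11860.1 × 1.5935 ≈ 18900 km.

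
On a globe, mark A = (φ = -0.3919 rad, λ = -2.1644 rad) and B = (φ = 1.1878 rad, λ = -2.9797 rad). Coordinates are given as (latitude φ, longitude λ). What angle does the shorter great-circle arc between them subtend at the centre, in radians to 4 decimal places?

In radians: φ₁ = -0.3919, φ₂ = 1.1878, Δλ = -46.713° = -0.8153 rad.
cos c = sin φ₁ sin φ₂ + cos φ₁ cos φ₂ cos Δλ = (-0.3819)(0.9275) + (0.9242)(0.3737)(0.6857) = -0.11747,
so c = arccos(-0.11747) = 1.68854 rad.
So the angular separation is 1.6885 rad.

1.6885 rad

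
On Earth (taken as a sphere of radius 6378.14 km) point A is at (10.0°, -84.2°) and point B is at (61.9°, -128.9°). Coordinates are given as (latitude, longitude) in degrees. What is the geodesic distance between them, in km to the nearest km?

With latitudes φ₁ = 10.000°, φ₂ = 61.900° and longitude difference Δλ = -44.700°:
Haversine: a = sin²(Δφ/2) + cos φ₁ cos φ₂ sin²(Δλ/2) = 0.1915 + (0.9848)(0.4710)(0.1446) = 0.25856.
Central angle c = 2·arcsin(√a) = 1.06685 rad.
Distance = R·c = 6378.14 × 1.0668 ≈ 6804 km.

6804 km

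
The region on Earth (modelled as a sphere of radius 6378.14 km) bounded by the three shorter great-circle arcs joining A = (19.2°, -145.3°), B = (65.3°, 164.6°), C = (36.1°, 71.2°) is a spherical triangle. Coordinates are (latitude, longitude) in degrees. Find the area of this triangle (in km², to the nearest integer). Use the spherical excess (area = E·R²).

6069552 km²

Side lengths (central angles): a = 1.0295, b = 2.0038, c = 0.9861 rad; semiperimeter s = 2.0097.
By l'Huilier's theorem, tan(E/4) = √[tan(s/2) tan((s−a)/2) tan((s−b)/2) tan((s−c)/2)], giving spherical excess E = 0.1492 rad.
Area = E·R² = 0.1492 × (6378.14)² ≈ 6069552 km².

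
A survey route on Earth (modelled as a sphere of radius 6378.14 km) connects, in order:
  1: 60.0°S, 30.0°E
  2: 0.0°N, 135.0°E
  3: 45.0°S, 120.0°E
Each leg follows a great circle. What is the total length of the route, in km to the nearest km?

16070 km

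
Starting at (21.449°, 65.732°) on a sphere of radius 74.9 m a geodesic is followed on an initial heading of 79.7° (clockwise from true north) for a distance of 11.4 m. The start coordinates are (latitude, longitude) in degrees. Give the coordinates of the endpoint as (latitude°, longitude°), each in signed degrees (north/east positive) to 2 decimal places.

Angular distance δ = d/R = 11.4/74.9 = 0.15220 rad; initial bearing θ = 1.3910 rad.
sin φ₂ = sin φ₁ cos δ + cos φ₁ sin δ cos θ = (0.3657)(0.9884) + (0.9307)(0.1516)(0.1788) = 0.3867, so φ₂ = 22.75°.
Δλ = atan2(sin θ sin δ cos φ₁, cos δ − sin φ₁ sin φ₂) = atan2(0.1388, 0.8470) = 9.309°.
λ₂ = 65.732° + 9.309° = 75.04°.

22.75°, 75.04°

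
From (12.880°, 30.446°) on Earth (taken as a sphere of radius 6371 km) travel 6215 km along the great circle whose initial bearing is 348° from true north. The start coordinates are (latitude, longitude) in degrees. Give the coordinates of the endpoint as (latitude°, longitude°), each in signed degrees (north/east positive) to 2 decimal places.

Angular distance δ = d/R = 6215/6371 = 0.97551 rad; initial bearing θ = 6.0737 rad.
sin φ₂ = sin φ₁ cos δ + cos φ₁ sin δ cos θ = (0.2229)(0.5607) + (0.9748)(0.8280)(0.9781) = 0.9145, so φ₂ = 66.14°.
Δλ = atan2(sin θ sin δ cos φ₁, cos δ − sin φ₁ sin φ₂) = atan2(-0.1678, 0.3569) = -25.184°.
λ₂ = 30.446° − 25.184° = 5.26°.

66.14°, 5.26°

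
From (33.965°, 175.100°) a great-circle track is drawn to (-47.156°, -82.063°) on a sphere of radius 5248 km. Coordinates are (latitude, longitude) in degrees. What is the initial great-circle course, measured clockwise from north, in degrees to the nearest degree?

Δλ = 102.837° = 1.7948 rad.
y = sin Δλ · cos φ₂ = (0.9750)(0.6800) = 0.6630
x = cos φ₁ sin φ₂ − sin φ₁ cos φ₂ cos Δλ = (0.8294)(-0.7332) − (0.5587)(0.6800)(-0.2222) = -0.5237
θ = atan2(y, x) = 128.30°, so the bearing is 128°.

128°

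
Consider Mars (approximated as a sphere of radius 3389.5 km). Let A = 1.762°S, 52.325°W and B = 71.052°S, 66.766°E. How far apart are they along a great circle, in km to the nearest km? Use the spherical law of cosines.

With latitudes φ₁ = -1.762°, φ₂ = -71.052° and longitude difference Δλ = 119.091°:
cos c = sin φ₁ sin φ₂ + cos φ₁ cos φ₂ cos Δλ = (-0.0307)(-0.9458) + (0.9995)(0.3247)(-0.4862) = -0.12872,
so c = arccos(-0.12872) = 1.69987 rad.
Distance = R·c = 3389.5 × 1.6999 ≈ 5762 km.

5762 km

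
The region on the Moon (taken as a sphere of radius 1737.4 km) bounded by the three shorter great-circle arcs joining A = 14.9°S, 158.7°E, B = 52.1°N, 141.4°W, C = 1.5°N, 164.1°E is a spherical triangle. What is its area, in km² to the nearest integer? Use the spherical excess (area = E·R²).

174700 km²

Side lengths (central angles): a = 1.1840, b = 0.3010, c = 1.4758 rad; semiperimeter s = 1.4804.
By l'Huilier's theorem, tan(E/4) = √[tan(s/2) tan((s−a)/2) tan((s−b)/2) tan((s−c)/2)], giving spherical excess E = 0.0579 rad.
Area = E·R² = 0.0579 × (1737.4)² ≈ 174700 km².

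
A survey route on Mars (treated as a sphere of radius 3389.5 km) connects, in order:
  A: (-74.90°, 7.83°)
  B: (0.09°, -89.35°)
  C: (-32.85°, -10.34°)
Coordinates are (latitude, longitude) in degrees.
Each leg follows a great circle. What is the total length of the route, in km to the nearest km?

10222 km

Leg A→B: central angle 1.6049 rad, distance 5439.7 km.
Leg B→C: central angle 1.4108 rad, distance 4782.0 km.
Total: 5439.7 + 4782.0 ≈ 10222 km.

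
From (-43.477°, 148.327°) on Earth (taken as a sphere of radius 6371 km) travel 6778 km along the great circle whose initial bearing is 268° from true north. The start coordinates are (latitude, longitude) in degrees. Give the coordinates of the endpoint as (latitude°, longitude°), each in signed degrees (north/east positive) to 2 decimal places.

Angular distance δ = d/R = 6778/6371 = 1.06388 rad; initial bearing θ = 4.6775 rad.
sin φ₂ = sin φ₁ cos δ + cos φ₁ sin δ cos θ = (-0.6881)(0.4855) + (0.7257)(0.8742)(-0.0349) = -0.3562, so φ₂ = -20.87°.
Δλ = atan2(sin θ sin δ cos φ₁, cos δ − sin φ₁ sin φ₂) = atan2(-0.6340, 0.2404) = -69.234°.
λ₂ = 148.327° − 69.234° = 79.09°.

-20.87°, 79.09°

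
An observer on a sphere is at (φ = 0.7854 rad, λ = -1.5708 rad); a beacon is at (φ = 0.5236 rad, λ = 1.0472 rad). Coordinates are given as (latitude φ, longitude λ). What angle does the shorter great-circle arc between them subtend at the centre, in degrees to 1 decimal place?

100.2°

With latitudes φ₁ = 45.000°, φ₂ = 30.000° and longitude difference Δλ = 150.000°:
Haversine: a = sin²(Δφ/2) + cos φ₁ cos φ₂ sin²(Δλ/2) = 0.0170 + (0.7071)(0.8660)(0.9330) = 0.58839.
Central angle c = 2·arcsin(√a) = 1.74851 rad.
So the angular separation is 100.2°.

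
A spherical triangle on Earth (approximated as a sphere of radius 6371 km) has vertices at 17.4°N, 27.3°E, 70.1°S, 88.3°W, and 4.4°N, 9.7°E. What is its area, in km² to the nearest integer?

Side lengths (central angles): a = 1.6905, b = 0.3768, c = 2.0059 rad; semiperimeter s = 2.0366.
By l'Huilier's theorem, tan(E/4) = √[tan(s/2) tan((s−a)/2) tan((s−b)/2) tan((s−c)/2)], giving spherical excess E = 0.2754 rad.
Area = E·R² = 0.2754 × (6371)² ≈ 11178568 km².

11178568 km²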